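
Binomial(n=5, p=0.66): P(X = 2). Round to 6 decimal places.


P = C(n,k) * p^k * (1-p)^(n-k)
C(5,2) = 10
p^k = 0.66^2 = 0.4356
(1-p)^(n-k) = 0.34^3 = 0.039304
P = 10 * 0.4356 * 0.039304 ≈ 0.171208

0.171208


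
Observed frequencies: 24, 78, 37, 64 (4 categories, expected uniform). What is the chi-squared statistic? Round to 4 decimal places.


chi2 = sum((O-E)^2/E), E = total/4
total = 203, E = 203/4 = 50.75
(24 - 50.75)^2 / 50.75 = 715.5625 / 50.75 = 11449/812 ≈ 14.099754
(78 - 50.75)^2 / 50.75 = 742.5625 / 50.75 = 11881/812 ≈ 14.631773
(37 - 50.75)^2 / 50.75 = 189.0625 / 50.75 = 3025/812 ≈ 3.725369
(64 - 50.75)^2 / 50.75 = 175.5625 / 50.75 = 2809/812 ≈ 3.459360
chi2 = 7291/203 ≈ 35.916256

35.9163


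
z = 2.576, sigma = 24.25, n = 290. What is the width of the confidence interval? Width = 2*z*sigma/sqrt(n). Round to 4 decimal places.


width = 2*z*sigma/sqrt(n)
2*z*sigma = 2 * 2.576 * 24.25 = 124.936
sqrt(290) ≈ 17.029386
width = 124.936 / 17.029386 ≈ 7.336495

7.3365


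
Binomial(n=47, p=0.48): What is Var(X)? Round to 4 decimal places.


Var = n*p*(1-p) = 47 * 0.48 * 0.52 = 11.7312

11.7312


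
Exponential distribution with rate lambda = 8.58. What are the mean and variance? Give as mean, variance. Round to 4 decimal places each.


mean = 1/lam, var = 1/lam^2
mean = 1 / 8.58 = 50/429 ≈ 0.116550
lam^2 = 8.58^2 = 73.6164
var = 1 / 73.6164 ≈ 0.013584

0.1166, 0.0136


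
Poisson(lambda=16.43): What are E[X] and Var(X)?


E[X] = Var(X) = lambda = 16.43

16.43, 16.43


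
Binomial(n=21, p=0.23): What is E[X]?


E[X] = n*p = 21 * 0.23 = 4.83

4.83


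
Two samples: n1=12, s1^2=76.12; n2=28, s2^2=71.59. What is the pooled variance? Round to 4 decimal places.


sp^2 = ((n1-1)*s1^2 + (n2-1)*s2^2)/(n1+n2-2)
(n1-1)*s1^2 = 11 * 76.12 = 837.32
(n2-1)*s2^2 = 27 * 71.59 = 1932.93
numerator = 837.32 + 1932.93 = 2770.25
n1+n2-2 = 38
sp^2 = 2770.25 / 38 = 11081/152 ≈ 72.901316

72.9013


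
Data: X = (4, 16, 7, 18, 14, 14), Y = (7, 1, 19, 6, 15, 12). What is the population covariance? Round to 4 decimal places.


Cov = (1/n)*sum((xi-xbar)(yi-ybar))
n = 6, xbar = 73/6 ≈ 12.166667, ybar = 60/6 = 10
sum((xi-xbar)(yi-ybar)) = -67
Cov = -67 / 6 = -67/6 ≈ -11.166667

-11.1667


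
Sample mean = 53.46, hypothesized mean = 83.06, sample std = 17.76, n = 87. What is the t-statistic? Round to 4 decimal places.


t = (xbar - mu0) / (s/sqrt(n))
xbar - mu0 = 53.46 - 83.06 = -29.6
sqrt(87) ≈ 9.32737905
s/sqrt(n) = 17.76 / 9.32737905 ≈ 1.90407186
t = -29.6 / 1.90407186 ≈ -15.545632

-15.5456


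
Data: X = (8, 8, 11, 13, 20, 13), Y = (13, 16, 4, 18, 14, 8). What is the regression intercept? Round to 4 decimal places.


a = ybar - b*xbar, where b = sum((xi-xbar)(yi-ybar)) / sum((xi-xbar)^2)
n = 6, xbar = 73/6 ≈ 12.166667, ybar = 73/6 ≈ 12.166667
Sxy = sum((xi-xbar)(yi-ybar)) = 35/6 ≈ 5.833333
Sxx = sum((xi-xbar)^2) = 593/6 ≈ 98.833333
b = Sxy / Sxx = 35/593 ≈ 0.059022
a = 12.166667 - 0.059022 * 12.166667 = 6789/593 ≈ 11.448567

11.4486


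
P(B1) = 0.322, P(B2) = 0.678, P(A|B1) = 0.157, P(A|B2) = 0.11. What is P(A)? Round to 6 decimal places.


P(A) = P(A|B1)*P(B1) + P(A|B2)*P(B2)
P(A|B1)*P(B1) = 0.157 * 0.322 = 0.050554
P(A|B2)*P(B2) = 0.11 * 0.678 = 0.07458
P(A) = 0.050554 + 0.07458 = 0.125134

0.125134


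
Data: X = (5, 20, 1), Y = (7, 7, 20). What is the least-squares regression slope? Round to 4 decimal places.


b = sum((xi-xbar)(yi-ybar)) / sum((xi-xbar)^2)
n = 3, xbar = 26/3 ≈ 8.666667, ybar = 34/3 ≈ 11.333333
Sxy = sum((xi-xbar)(yi-ybar)) = -299/3 ≈ -99.666667
Sxx = sum((xi-xbar)^2) = 602/3 ≈ 200.666667
b = Sxy / Sxx = -299/602 ≈ -0.496678

-0.4967


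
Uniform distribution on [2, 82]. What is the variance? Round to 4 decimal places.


Var = (b-a)^2 / 12
(b-a)^2 = (82 - 2)^2 = 6400
Var = 6400/12 ≈ 533.333333

533.3333


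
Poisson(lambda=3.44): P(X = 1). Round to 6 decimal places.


P = e^(-lam) * lam^k / k!
e^(-3.44) ≈ 0.03206469
lam^k = 3.44^1 = 3.44
k! = 1! = 1
P = 0.03206469 * 3.44 / 1 ≈ 0.110303

0.110303


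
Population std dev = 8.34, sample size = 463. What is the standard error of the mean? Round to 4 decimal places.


SE = sigma / sqrt(n)
sqrt(463) ≈ 21.517435
SE = 8.34 / 21.517435 ≈ 0.387593

0.3876


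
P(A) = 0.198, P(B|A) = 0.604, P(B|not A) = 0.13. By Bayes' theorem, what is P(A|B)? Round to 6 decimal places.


P(A|B) = P(B|A)*P(A) / P(B), P(B) = P(B|A)*P(A) + P(B|not A)*P(not A)
P(B|A)*P(A) = 0.604 * 0.198 = 0.119592
P(B|not A)*P(not A) = 0.13 * 0.802 = 0.10426
P(B) = 0.119592 + 0.10426 = 0.223852
P(A|B) = 0.119592 / 0.223852 ≈ 0.53424584

0.534246


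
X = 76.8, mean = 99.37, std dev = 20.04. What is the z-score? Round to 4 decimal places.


z = (X - mu) / sigma
X - mu = 76.8 - 99.37 = -22.57
z = -22.57 / 20.04 = -2257/2004 ≈ -1.126248

-1.1262


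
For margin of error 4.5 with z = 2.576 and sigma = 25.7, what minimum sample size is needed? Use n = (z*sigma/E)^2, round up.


z*sigma/E = 2.576 * 25.7 / 4.5 = 82754/5625 ≈ 14.711822
(z*sigma/E)^2 ≈ 216.437713
round up: n = 217

217


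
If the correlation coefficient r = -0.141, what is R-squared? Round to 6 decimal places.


R^2 = r^2 = (-0.141)^2 = 0.019881

0.019881


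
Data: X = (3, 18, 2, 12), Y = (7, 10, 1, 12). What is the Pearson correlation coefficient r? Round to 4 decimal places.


r = sum((xi-xbar)(yi-ybar)) / sqrt(sum((xi-xbar)^2) * sum((yi-ybar)^2))
n = 4, xbar = 35/4 = 8.75, ybar = 30/4 = 7.5
Sxy = sum((xi-xbar)(yi-ybar)) = 84.5
Sxx = sum((xi-xbar)^2) = 174.75
Syy = sum((yi-ybar)^2) = 69
sqrt(Sxx*Syy) ≈ 109.807787
r = Sxy / sqrt(Sxx*Syy) = 84.5 / 109.807787 ≈ 0.769526

0.7695


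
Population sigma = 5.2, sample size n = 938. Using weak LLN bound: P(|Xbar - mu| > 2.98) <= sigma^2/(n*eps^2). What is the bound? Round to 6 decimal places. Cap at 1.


bound = min(1, sigma^2/(n*eps^2))
sigma^2 = 5.2^2 = 27.04
n*eps^2 = 938 * 2.98^2 = 938 * 8.8804 = 8329.8152
sigma^2/(n*eps^2) = 27.04 / 8329.8152 ≈ 0.00324617

0.003246


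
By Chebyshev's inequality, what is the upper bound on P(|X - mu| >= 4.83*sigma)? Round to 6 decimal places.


P <= 1/k^2
k^2 = 4.83^2 = 23.3289
1/k^2 = 1 / 23.3289 ≈ 0.04286529

0.042865


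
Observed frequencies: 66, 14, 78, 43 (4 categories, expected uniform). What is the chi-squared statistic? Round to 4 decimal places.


chi2 = sum((O-E)^2/E), E = total/4
total = 201, E = 201/4 = 50.25
(66 - 50.25)^2 / 50.25 = 248.0625 / 50.25 = 1323/268 ≈ 4.936567
(14 - 50.25)^2 / 50.25 = 1314.0625 / 50.25 = 21025/804 ≈ 26.150498
(78 - 50.25)^2 / 50.25 = 770.0625 / 50.25 = 4107/268 ≈ 15.324627
(43 - 50.25)^2 / 50.25 = 52.5625 / 50.25 = 841/804 ≈ 1.046020
chi2 = 9539/201 ≈ 47.457711

47.4577


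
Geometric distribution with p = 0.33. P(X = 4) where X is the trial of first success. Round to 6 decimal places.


P = (1-p)^(k-1) * p
(1-p)^(k-1) = 0.67^3 = 0.300763
P = 0.300763 * 0.33 = 0.09925179

0.099252


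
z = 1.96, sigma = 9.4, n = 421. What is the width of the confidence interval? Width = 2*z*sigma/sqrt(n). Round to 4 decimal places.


width = 2*z*sigma/sqrt(n)
2*z*sigma = 2 * 1.96 * 9.4 = 36.848
sqrt(421) ≈ 20.518285
width = 36.848 / 20.518285 ≈ 1.795862

1.7959


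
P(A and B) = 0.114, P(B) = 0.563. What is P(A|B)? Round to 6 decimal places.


P(A|B) = P(A and B) / P(B) = 0.114 / 0.563 = 114/563 ≈ 0.20248668

0.202487


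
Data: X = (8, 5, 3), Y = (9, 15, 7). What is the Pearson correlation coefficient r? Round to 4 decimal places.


r = sum((xi-xbar)(yi-ybar)) / sqrt(sum((xi-xbar)^2) * sum((yi-ybar)^2))
n = 3, xbar = 16/3 ≈ 5.333333, ybar = 31/3 ≈ 10.333333
Sxy = sum((xi-xbar)(yi-ybar)) = 8/3 ≈ 2.666667
Sxx = sum((xi-xbar)^2) = 38/3 ≈ 12.666667
Syy = sum((yi-ybar)^2) = 104/3 ≈ 34.666667
sqrt(Sxx*Syy) ≈ 20.954978
r = Sxy / sqrt(Sxx*Syy) = 2.666667 / 20.954978 ≈ 0.127257

0.1273


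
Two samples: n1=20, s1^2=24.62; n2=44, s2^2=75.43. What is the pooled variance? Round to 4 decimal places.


sp^2 = ((n1-1)*s1^2 + (n2-1)*s2^2)/(n1+n2-2)
(n1-1)*s1^2 = 19 * 24.62 = 467.78
(n2-1)*s2^2 = 43 * 75.43 = 3243.49
numerator = 467.78 + 3243.49 = 3711.27
n1+n2-2 = 62
sp^2 = 3711.27 / 62 = 371127/6200 ≈ 59.859194

59.8592


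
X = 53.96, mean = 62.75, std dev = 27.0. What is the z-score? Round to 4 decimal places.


z = (X - mu) / sigma
X - mu = 53.96 - 62.75 = -8.79
z = -8.79 / 27.0 = -293/900 ≈ -0.325556

-0.3256


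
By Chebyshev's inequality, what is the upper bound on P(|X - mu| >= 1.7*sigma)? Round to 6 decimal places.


P <= 1/k^2
k^2 = 1.7^2 = 2.89
1/k^2 = 1 / 2.89 = 100/289 ≈ 0.34602076

0.346021


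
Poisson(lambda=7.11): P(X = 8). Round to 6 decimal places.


P = e^(-lam) * lam^k / k!
e^(-7.11) ≈ 0.0008168950
lam^k = 7.11^8 ≈ 6530655.966669
k! = 8! = 40320
P = 0.0008168950 * 6530655.966669 / 40320 ≈ 0.132313

0.132313


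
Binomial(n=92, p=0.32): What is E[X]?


E[X] = n*p = 92 * 0.32 = 29.44

29.44


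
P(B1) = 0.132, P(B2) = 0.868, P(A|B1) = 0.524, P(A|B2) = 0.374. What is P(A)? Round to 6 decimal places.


P(A) = P(A|B1)*P(B1) + P(A|B2)*P(B2)
P(A|B1)*P(B1) = 0.524 * 0.132 = 0.069168
P(A|B2)*P(B2) = 0.374 * 0.868 = 0.324632
P(A) = 0.069168 + 0.324632 = 0.3938

0.393800


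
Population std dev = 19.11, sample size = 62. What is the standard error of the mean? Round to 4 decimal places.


SE = sigma / sqrt(n)
sqrt(62) ≈ 7.874008
SE = 19.11 / 7.874008 ≈ 2.426972

2.4270


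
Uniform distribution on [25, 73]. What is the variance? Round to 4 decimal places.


Var = (b-a)^2 / 12
(b-a)^2 = (73 - 25)^2 = 2304
Var = 2304/12 = 192

192.0000


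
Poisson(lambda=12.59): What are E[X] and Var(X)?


E[X] = Var(X) = lambda = 12.59

12.59, 12.59


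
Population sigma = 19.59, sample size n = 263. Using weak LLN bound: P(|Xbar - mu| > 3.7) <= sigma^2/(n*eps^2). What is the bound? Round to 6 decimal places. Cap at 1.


bound = min(1, sigma^2/(n*eps^2))
sigma^2 = 19.59^2 = 383.7681
n*eps^2 = 263 * 3.7^2 = 263 * 13.69 = 3600.47
sigma^2/(n*eps^2) = 383.7681 / 3600.47 ≈ 0.10658833

0.106588


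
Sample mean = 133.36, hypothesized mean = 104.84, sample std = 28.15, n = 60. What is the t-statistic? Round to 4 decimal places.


t = (xbar - mu0) / (s/sqrt(n))
xbar - mu0 = 133.36 - 104.84 = 28.52
sqrt(60) ≈ 7.74596669
s/sqrt(n) = 28.15 / 7.74596669 ≈ 3.63414937
t = 28.52 / 3.63414937 ≈ 7.847779

7.8478


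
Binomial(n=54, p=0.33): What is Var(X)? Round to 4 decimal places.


Var = n*p*(1-p) = 54 * 0.33 * 0.67 = 11.9394

11.9394


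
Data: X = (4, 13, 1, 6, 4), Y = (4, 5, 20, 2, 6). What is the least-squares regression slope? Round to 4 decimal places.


b = sum((xi-xbar)(yi-ybar)) / sum((xi-xbar)^2)
n = 5, xbar = 28/5 = 5.6, ybar = 37/5 = 7.4
Sxy = sum((xi-xbar)(yi-ybar)) = -70.2
Sxx = sum((xi-xbar)^2) = 81.2
b = Sxy / Sxx = -351/406 ≈ -0.864532

-0.8645


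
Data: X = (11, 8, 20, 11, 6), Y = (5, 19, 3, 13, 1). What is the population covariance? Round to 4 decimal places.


Cov = (1/n)*sum((xi-xbar)(yi-ybar))
n = 5, xbar = 56/5 = 11.2, ybar = 41/5 = 8.2
sum((xi-xbar)(yi-ybar)) = -43.2
Cov = -43.2 / 5 = -8.64

-8.6400


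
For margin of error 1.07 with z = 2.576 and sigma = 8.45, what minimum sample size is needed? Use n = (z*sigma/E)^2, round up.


z*sigma/E = 2.576 * 8.45 / 1.07 = 54418/2675 ≈ 20.343178
(z*sigma/E)^2 ≈ 413.844874
round up: n = 414

414


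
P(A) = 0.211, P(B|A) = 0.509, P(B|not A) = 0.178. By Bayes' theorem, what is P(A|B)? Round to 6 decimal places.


P(A|B) = P(B|A)*P(A) / P(B), P(B) = P(B|A)*P(A) + P(B|not A)*P(not A)
P(B|A)*P(A) = 0.509 * 0.211 = 0.107399
P(B|not A)*P(not A) = 0.178 * 0.789 = 0.140442
P(B) = 0.107399 + 0.140442 = 0.247841
P(A|B) = 0.107399 / 0.247841 ≈ 0.43333831

0.433338


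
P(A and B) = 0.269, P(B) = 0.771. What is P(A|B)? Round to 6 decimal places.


P(A|B) = P(A and B) / P(B) = 0.269 / 0.771 = 269/771 ≈ 0.34889754

0.348898


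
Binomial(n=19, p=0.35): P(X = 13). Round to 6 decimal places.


P = C(n,k) * p^k * (1-p)^(n-k)
C(19,13) = 27132
p^k = 0.35^13 ≈ 0.000001182727
(1-p)^(n-k) = 0.65^6 ≈ 0.07541889
P = 27132 * 0.000001182727 * 0.07541889 ≈ 0.002420

0.002420


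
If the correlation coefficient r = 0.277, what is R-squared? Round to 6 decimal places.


R^2 = r^2 = (0.277)^2 = 0.076729

0.076729


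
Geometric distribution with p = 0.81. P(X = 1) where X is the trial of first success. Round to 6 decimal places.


P = (1-p)^(k-1) * p
(1-p)^(k-1) = 0.19^0 = 1
P = 1 * 0.81 = 0.81

0.810000


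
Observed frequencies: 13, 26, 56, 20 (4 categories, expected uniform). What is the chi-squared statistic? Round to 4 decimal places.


chi2 = sum((O-E)^2/E), E = total/4
total = 115, E = 115/4 = 28.75
(13 - 28.75)^2 / 28.75 = 248.0625 / 28.75 = 3969/460 ≈ 8.628261
(26 - 28.75)^2 / 28.75 = 7.5625 / 28.75 = 121/460 ≈ 0.263043
(56 - 28.75)^2 / 28.75 = 742.5625 / 28.75 = 11881/460 ≈ 25.828261
(20 - 28.75)^2 / 28.75 = 76.5625 / 28.75 = 245/92 ≈ 2.663043
chi2 = 4299/115 ≈ 37.382609

37.3826


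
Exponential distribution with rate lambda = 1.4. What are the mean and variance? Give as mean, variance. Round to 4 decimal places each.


mean = 1/lam, var = 1/lam^2
mean = 1 / 1.4 = 5/7 ≈ 0.714286
lam^2 = 1.4^2 = 1.96
var = 1 / 1.96 = 25/49 ≈ 0.510204

0.7143, 0.5102


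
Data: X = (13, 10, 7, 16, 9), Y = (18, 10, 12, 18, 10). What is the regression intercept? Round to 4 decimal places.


a = ybar - b*xbar, where b = sum((xi-xbar)(yi-ybar)) / sum((xi-xbar)^2)
n = 5, xbar = 55/5 = 11, ybar = 68/5 = 13.6
Sxy = sum((xi-xbar)(yi-ybar)) = 48
Sxx = sum((xi-xbar)^2) = 50
b = Sxy / Sxx = 0.96
a = 13.6 - 0.96 * 11 = 3.04

3.0400


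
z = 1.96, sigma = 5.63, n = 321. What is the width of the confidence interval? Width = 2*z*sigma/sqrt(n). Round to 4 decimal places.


width = 2*z*sigma/sqrt(n)
2*z*sigma = 2 * 1.96 * 5.63 = 22.0696
sqrt(321) ≈ 17.916473
width = 22.0696 / 17.916473 ≈ 1.231805

1.2318


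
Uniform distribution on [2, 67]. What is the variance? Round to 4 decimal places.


Var = (b-a)^2 / 12
(b-a)^2 = (67 - 2)^2 = 4225
Var = 4225/12 ≈ 352.083333

352.0833


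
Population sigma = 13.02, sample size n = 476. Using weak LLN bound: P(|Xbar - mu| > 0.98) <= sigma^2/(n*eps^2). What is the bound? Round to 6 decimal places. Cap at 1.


bound = min(1, sigma^2/(n*eps^2))
sigma^2 = 13.02^2 = 169.5204
n*eps^2 = 476 * 0.98^2 = 476 * 0.9604 = 457.1504
sigma^2/(n*eps^2) = 169.5204 / 457.1504 ≈ 0.37081976

0.370820


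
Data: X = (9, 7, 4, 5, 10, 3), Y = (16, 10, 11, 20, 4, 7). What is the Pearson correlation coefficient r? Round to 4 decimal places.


r = sum((xi-xbar)(yi-ybar)) / sqrt(sum((xi-xbar)^2) * sum((yi-ybar)^2))
n = 6, xbar = 38/6 = 19/3 ≈ 6.333333, ybar = 68/6 = 34/3 ≈ 11.333333
Sxy = sum((xi-xbar)(yi-ybar)) = -35/3 ≈ -11.666667
Sxx = sum((xi-xbar)^2) = 118/3 ≈ 39.333333
Syy = sum((yi-ybar)^2) = 514/3 ≈ 171.333333
sqrt(Sxx*Syy) ≈ 82.092089
r = Sxy / sqrt(Sxx*Syy) = -11.666667 / 82.092089 ≈ -0.142117

-0.1421


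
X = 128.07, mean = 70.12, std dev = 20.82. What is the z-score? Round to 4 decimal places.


z = (X - mu) / sigma
X - mu = 128.07 - 70.12 = 57.95
z = 57.95 / 20.82 = 5795/2082 ≈ 2.783381

2.7834


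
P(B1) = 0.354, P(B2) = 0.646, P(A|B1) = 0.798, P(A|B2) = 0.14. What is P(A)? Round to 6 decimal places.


P(A) = P(A|B1)*P(B1) + P(A|B2)*P(B2)
P(A|B1)*P(B1) = 0.798 * 0.354 = 0.282492
P(A|B2)*P(B2) = 0.14 * 0.646 = 0.09044
P(A) = 0.282492 + 0.09044 = 0.372932

0.372932


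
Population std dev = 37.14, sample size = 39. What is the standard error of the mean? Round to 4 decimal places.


SE = sigma / sqrt(n)
sqrt(39) ≈ 6.244998
SE = 37.14 / 6.244998 ≈ 5.947160

5.9472


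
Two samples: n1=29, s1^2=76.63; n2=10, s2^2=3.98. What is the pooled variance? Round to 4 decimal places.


sp^2 = ((n1-1)*s1^2 + (n2-1)*s2^2)/(n1+n2-2)
(n1-1)*s1^2 = 28 * 76.63 = 2145.64
(n2-1)*s2^2 = 9 * 3.98 = 35.82
numerator = 2145.64 + 35.82 = 2181.46
n1+n2-2 = 37
sp^2 = 2181.46 / 37 = 109073/1850 ≈ 58.958378

58.9584


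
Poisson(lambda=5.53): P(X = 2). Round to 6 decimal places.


P = e^(-lam) * lam^k / k!
e^(-5.53) ≈ 0.003965989
lam^k = 5.53^2 = 30.5809
k! = 2! = 2
P = 0.003965989 * 30.5809 / 2 ≈ 0.060642

0.060642


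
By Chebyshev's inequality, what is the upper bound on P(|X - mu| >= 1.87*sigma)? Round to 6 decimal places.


P <= 1/k^2
k^2 = 1.87^2 = 3.4969
1/k^2 = 1 / 3.4969 ≈ 0.28596757

0.285968


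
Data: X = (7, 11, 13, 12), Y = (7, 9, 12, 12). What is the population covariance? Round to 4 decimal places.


Cov = (1/n)*sum((xi-xbar)(yi-ybar))
n = 4, xbar = 43/4 = 10.75, ybar = 40/4 = 10
sum((xi-xbar)(yi-ybar)) = 18
Cov = 18 / 4 = 4.5

4.5000


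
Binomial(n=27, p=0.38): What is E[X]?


E[X] = n*p = 27 * 0.38 = 10.26

10.26


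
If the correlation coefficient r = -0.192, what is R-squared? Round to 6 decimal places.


R^2 = r^2 = (-0.192)^2 = 0.036864

0.036864


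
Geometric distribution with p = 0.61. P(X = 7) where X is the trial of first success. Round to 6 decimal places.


P = (1-p)^(k-1) * p
(1-p)^(k-1) = 0.39^6 ≈ 0.003518744
P = 0.003518744 * 0.61 ≈ 0.002146434

0.002146


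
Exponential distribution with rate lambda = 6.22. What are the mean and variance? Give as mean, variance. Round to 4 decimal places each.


mean = 1/lam, var = 1/lam^2
mean = 1 / 6.22 = 50/311 ≈ 0.160772
lam^2 = 6.22^2 = 38.6884
var = 1 / 38.6884 ≈ 0.025848

0.1608, 0.0258


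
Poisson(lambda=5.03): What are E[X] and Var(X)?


E[X] = Var(X) = lambda = 5.03

5.03, 5.03


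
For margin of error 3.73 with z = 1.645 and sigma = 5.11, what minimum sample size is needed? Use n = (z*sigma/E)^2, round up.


z*sigma/E = 1.645 * 5.11 / 3.73 ≈ 2.253606
(z*sigma/E)^2 ≈ 5.078740
round up: n = 6

6


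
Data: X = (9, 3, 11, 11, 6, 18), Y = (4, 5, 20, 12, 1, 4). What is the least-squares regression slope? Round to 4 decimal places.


b = sum((xi-xbar)(yi-ybar)) / sum((xi-xbar)^2)
n = 6, xbar = 58/6 = 29/3 ≈ 9.666667, ybar = 46/6 = 23/3 ≈ 7.666667
Sxy = sum((xi-xbar)(yi-ybar)) = 109/3 ≈ 36.333333
Sxx = sum((xi-xbar)^2) = 394/3 ≈ 131.333333
b = Sxy / Sxx = 109/394 ≈ 0.276650

0.2766


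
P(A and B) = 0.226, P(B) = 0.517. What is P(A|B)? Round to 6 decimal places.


P(A|B) = P(A and B) / P(B) = 0.226 / 0.517 = 226/517 ≈ 0.43713733

0.437137


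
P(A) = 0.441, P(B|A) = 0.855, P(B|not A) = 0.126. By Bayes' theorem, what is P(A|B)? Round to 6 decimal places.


P(A|B) = P(B|A)*P(A) / P(B), P(B) = P(B|A)*P(A) + P(B|not A)*P(not A)
P(B|A)*P(A) = 0.855 * 0.441 = 0.377055
P(B|not A)*P(not A) = 0.126 * 0.559 = 0.070434
P(B) = 0.377055 + 0.070434 = 0.447489
P(A|B) = 0.377055 / 0.447489 = 5985/7103 ≈ 0.84260172

0.842602


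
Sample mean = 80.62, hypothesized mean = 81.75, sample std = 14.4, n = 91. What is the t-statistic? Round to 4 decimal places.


t = (xbar - mu0) / (s/sqrt(n))
xbar - mu0 = 80.62 - 81.75 = -1.13
sqrt(91) ≈ 9.53939201
s/sqrt(n) = 14.4 / 9.53939201 ≈ 1.50953016
t = -1.13 / 1.50953016 ≈ -0.748577

-0.7486


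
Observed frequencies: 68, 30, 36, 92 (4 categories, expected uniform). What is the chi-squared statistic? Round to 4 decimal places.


chi2 = sum((O-E)^2/E), E = total/4
total = 226, E = 226/4 = 56.5
(68 - 56.5)^2 / 56.5 = 132.25 / 56.5 = 529/226 ≈ 2.340708
(30 - 56.5)^2 / 56.5 = 702.25 / 56.5 = 2809/226 ≈ 12.429204
(36 - 56.5)^2 / 56.5 = 420.25 / 56.5 = 1681/226 ≈ 7.438053
(92 - 56.5)^2 / 56.5 = 1260.25 / 56.5 = 5041/226 ≈ 22.305310
chi2 = 5030/113 ≈ 44.513274

44.5133


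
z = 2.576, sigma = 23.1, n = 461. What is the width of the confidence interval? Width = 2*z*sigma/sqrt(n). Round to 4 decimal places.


width = 2*z*sigma/sqrt(n)
2*z*sigma = 2 * 2.576 * 23.1 = 119.0112
sqrt(461) ≈ 21.470911
width = 119.0112 / 21.470911 ≈ 5.542904

5.5429


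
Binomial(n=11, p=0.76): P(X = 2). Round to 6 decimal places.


P = C(n,k) * p^k * (1-p)^(n-k)
C(11,2) = 55
p^k = 0.76^2 = 0.5776
(1-p)^(n-k) = 0.24^9 ≈ 0.000002641808
P = 55 * 0.5776 * 0.000002641808 ≈ 0.000084

0.000084


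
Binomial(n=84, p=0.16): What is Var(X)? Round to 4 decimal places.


Var = n*p*(1-p) = 84 * 0.16 * 0.84 = 11.2896

11.2896


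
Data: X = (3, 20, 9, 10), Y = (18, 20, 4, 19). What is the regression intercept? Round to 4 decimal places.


a = ybar - b*xbar, where b = sum((xi-xbar)(yi-ybar)) / sum((xi-xbar)^2)
n = 4, xbar = 42/4 = 10.5, ybar = 61/4 = 15.25
Sxy = sum((xi-xbar)(yi-ybar)) = 39.5
Sxx = sum((xi-xbar)^2) = 149
b = Sxy / Sxx = 79/298 ≈ 0.265101
a = 15.25 - 0.265101 * 10.5 = 3715/298 ≈ 12.466443

12.4664


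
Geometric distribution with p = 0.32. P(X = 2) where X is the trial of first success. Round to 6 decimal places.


P = (1-p)^(k-1) * p
(1-p)^(k-1) = 0.68^1 = 0.68
P = 0.68 * 0.32 = 0.2176

0.217600


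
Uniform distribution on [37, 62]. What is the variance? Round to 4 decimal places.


Var = (b-a)^2 / 12
(b-a)^2 = (62 - 37)^2 = 625
Var = 625/12 ≈ 52.083333

52.0833


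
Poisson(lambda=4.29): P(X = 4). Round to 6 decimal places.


P = e^(-lam) * lam^k / k!
e^(-4.29) ≈ 0.01370493
lam^k = 4.29^4 ≈ 338.710897
k! = 4! = 24
P = 0.01370493 * 338.710897 / 24 ≈ 0.193417

0.193417


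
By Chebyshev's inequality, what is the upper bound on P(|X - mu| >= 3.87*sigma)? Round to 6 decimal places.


P <= 1/k^2
k^2 = 3.87^2 = 14.9769
1/k^2 = 1 / 14.9769 ≈ 0.06676949

0.066769


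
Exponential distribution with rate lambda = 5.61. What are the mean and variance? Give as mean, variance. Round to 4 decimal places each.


mean = 1/lam, var = 1/lam^2
mean = 1 / 5.61 = 100/561 ≈ 0.178253
lam^2 = 5.61^2 = 31.4721
var = 1 / 31.4721 ≈ 0.031774

0.1783, 0.0318


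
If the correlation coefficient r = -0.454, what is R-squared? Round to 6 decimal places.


R^2 = r^2 = (-0.454)^2 = 0.206116

0.206116


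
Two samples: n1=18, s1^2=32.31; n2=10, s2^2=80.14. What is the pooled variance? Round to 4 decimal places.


sp^2 = ((n1-1)*s1^2 + (n2-1)*s2^2)/(n1+n2-2)
(n1-1)*s1^2 = 17 * 32.31 = 549.27
(n2-1)*s2^2 = 9 * 80.14 = 721.26
numerator = 549.27 + 721.26 = 1270.53
n1+n2-2 = 26
sp^2 = 1270.53 / 26 = 127053/2600 ≈ 48.866538

48.8665


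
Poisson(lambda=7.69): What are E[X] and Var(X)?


E[X] = Var(X) = lambda = 7.69

7.69, 7.69


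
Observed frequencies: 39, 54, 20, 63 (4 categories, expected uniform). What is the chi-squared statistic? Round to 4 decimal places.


chi2 = sum((O-E)^2/E), E = total/4
total = 176, E = 176/4 = 44
(39 - 44)^2 / 44 = 25 / 44 = 25/44 ≈ 0.568182
(54 - 44)^2 / 44 = 100 / 44 = 25/11 ≈ 2.272727
(20 - 44)^2 / 44 = 576 / 44 = 144/11 ≈ 13.090909
(63 - 44)^2 / 44 = 361 / 44 = 361/44 ≈ 8.204545
chi2 = 531/22 ≈ 24.136364

24.1364


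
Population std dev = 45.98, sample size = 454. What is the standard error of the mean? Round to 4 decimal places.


SE = sigma / sqrt(n)
sqrt(454) ≈ 21.307276
SE = 45.98 / 21.307276 ≈ 2.157948

2.1579


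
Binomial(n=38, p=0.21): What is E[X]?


E[X] = n*p = 38 * 0.21 = 7.98

7.98


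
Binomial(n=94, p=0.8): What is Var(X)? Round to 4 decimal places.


Var = n*p*(1-p) = 94 * 0.8 * 0.2 = 15.04

15.0400


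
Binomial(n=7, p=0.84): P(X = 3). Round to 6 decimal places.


P = C(n,k) * p^k * (1-p)^(n-k)
C(7,3) = 35
p^k = 0.84^3 = 0.592704
(1-p)^(n-k) = 0.16^4 = 0.00065536
P = 35 * 0.592704 * 0.00065536 ≈ 0.013595

0.013595


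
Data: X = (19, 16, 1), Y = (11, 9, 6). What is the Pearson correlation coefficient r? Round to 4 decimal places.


r = sum((xi-xbar)(yi-ybar)) / sqrt(sum((xi-xbar)^2) * sum((yi-ybar)^2))
n = 3, xbar = 36/3 = 12, ybar = 26/3 ≈ 8.666667
Sxy = sum((xi-xbar)(yi-ybar)) = 47
Sxx = sum((xi-xbar)^2) = 186
Syy = sum((yi-ybar)^2) = 38/3 ≈ 12.666667
sqrt(Sxx*Syy) ≈ 48.538644
r = Sxy / sqrt(Sxx*Syy) = 47 / 48.538644 ≈ 0.968301

0.9683


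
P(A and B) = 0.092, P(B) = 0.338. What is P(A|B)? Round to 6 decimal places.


P(A|B) = P(A and B) / P(B) = 0.092 / 0.338 = 46/169 ≈ 0.27218935

0.272189


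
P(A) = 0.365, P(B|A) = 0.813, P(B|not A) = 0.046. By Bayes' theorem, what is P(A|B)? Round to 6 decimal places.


P(A|B) = P(B|A)*P(A) / P(B), P(B) = P(B|A)*P(A) + P(B|not A)*P(not A)
P(B|A)*P(A) = 0.813 * 0.365 = 0.296745
P(B|not A)*P(not A) = 0.046 * 0.635 = 0.02921
P(B) = 0.296745 + 0.02921 = 0.325955
P(A|B) = 0.296745 / 0.325955 ≈ 0.91038640

0.910386


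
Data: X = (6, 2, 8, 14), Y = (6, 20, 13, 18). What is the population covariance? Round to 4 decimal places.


Cov = (1/n)*sum((xi-xbar)(yi-ybar))
n = 4, xbar = 30/4 = 7.5, ybar = 57/4 = 14.25
sum((xi-xbar)(yi-ybar)) = 4.5
Cov = 4.5 / 4 = 1.125

1.1250


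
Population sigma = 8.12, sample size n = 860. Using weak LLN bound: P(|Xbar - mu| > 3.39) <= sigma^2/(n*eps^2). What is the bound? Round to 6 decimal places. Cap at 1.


bound = min(1, sigma^2/(n*eps^2))
sigma^2 = 8.12^2 = 65.9344
n*eps^2 = 860 * 3.39^2 = 860 * 11.4921 = 9883.206
sigma^2/(n*eps^2) = 65.9344 / 9883.206 ≈ 0.00667136

0.006671


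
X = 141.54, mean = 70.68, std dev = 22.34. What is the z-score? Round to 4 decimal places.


z = (X - mu) / sigma
X - mu = 141.54 - 70.68 = 70.86
z = 70.86 / 22.34 = 3543/1117 ≈ 3.171889

3.1719


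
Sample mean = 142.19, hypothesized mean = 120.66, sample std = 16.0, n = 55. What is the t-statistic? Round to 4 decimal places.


t = (xbar - mu0) / (s/sqrt(n))
xbar - mu0 = 142.19 - 120.66 = 21.53
sqrt(55) ≈ 7.41619849
s/sqrt(n) = 16.0 / 7.41619849 ≈ 2.15743956
t = 21.53 / 2.15743956 ≈ 9.979422

9.9794


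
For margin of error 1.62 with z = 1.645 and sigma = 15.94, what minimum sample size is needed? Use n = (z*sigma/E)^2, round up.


z*sigma/E = 1.645 * 15.94 / 1.62 ≈ 16.185988
(z*sigma/E)^2 ≈ 261.986196
round up: n = 262

262


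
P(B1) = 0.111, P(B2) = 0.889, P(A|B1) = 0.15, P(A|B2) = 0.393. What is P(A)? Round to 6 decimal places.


P(A) = P(A|B1)*P(B1) + P(A|B2)*P(B2)
P(A|B1)*P(B1) = 0.15 * 0.111 = 0.01665
P(A|B2)*P(B2) = 0.393 * 0.889 = 0.349377
P(A) = 0.01665 + 0.349377 = 0.366027

0.366027


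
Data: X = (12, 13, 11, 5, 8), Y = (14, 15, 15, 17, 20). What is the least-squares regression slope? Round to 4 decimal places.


b = sum((xi-xbar)(yi-ybar)) / sum((xi-xbar)^2)
n = 5, xbar = 49/5 = 9.8, ybar = 81/5 = 16.2
Sxy = sum((xi-xbar)(yi-ybar)) = -20.8
Sxx = sum((xi-xbar)^2) = 42.8
b = Sxy / Sxx = -52/107 ≈ -0.485981

-0.4860


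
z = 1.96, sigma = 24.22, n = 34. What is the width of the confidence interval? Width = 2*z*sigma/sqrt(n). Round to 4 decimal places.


width = 2*z*sigma/sqrt(n)
2*z*sigma = 2 * 1.96 * 24.22 = 94.9424
sqrt(34) ≈ 5.830952
width = 94.9424 / 5.830952 ≈ 16.282487

16.2825


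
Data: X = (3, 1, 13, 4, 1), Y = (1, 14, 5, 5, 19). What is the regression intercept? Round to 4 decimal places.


a = ybar - b*xbar, where b = sum((xi-xbar)(yi-ybar)) / sum((xi-xbar)^2)
n = 5, xbar = 22/5 = 4.4, ybar = 44/5 = 8.8
Sxy = sum((xi-xbar)(yi-ybar)) = -72.6
Sxx = sum((xi-xbar)^2) = 99.2
b = Sxy / Sxx = -363/496 ≈ -0.731855
a = 8.8 - (-0.731855) * 4.4 = 2981/248 ≈ 12.020161

12.0202


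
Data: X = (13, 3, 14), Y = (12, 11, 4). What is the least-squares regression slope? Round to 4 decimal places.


b = sum((xi-xbar)(yi-ybar)) / sum((xi-xbar)^2)
n = 3, xbar = 30/3 = 10, ybar = 27/3 = 9
Sxy = sum((xi-xbar)(yi-ybar)) = -25
Sxx = sum((xi-xbar)^2) = 74
b = Sxy / Sxx = -25/74 ≈ -0.337838

-0.3378


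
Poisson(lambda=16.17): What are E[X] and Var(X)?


E[X] = Var(X) = lambda = 16.17

16.17, 16.17


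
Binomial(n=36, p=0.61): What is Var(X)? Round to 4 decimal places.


Var = n*p*(1-p) = 36 * 0.61 * 0.39 = 8.5644

8.5644


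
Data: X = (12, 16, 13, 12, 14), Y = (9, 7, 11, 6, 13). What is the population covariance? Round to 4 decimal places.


Cov = (1/n)*sum((xi-xbar)(yi-ybar))
n = 5, xbar = 67/5 = 13.4, ybar = 46/5 = 9.2
sum((xi-xbar)(yi-ybar)) = 0.6
Cov = 0.6 / 5 = 0.12

0.1200


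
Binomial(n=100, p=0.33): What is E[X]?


E[X] = n*p = 100 * 0.33 = 33

33


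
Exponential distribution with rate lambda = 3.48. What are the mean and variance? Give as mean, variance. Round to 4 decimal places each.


mean = 1/lam, var = 1/lam^2
mean = 1 / 3.48 = 25/87 ≈ 0.287356
lam^2 = 3.48^2 = 12.1104
var = 1 / 12.1104 = 625/7569 ≈ 0.082574

0.2874, 0.0826


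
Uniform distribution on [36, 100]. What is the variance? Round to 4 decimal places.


Var = (b-a)^2 / 12
(b-a)^2 = (100 - 36)^2 = 4096
Var = 4096/12 ≈ 341.333333

341.3333


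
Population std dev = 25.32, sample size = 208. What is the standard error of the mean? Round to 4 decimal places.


SE = sigma / sqrt(n)
sqrt(208) ≈ 14.422205
SE = 25.32 / 14.422205 ≈ 1.755626

1.7556


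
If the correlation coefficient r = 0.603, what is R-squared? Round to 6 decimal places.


R^2 = r^2 = (0.603)^2 = 0.363609

0.363609


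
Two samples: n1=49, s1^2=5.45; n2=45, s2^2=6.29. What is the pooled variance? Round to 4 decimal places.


sp^2 = ((n1-1)*s1^2 + (n2-1)*s2^2)/(n1+n2-2)
(n1-1)*s1^2 = 48 * 5.45 = 261.6
(n2-1)*s2^2 = 44 * 6.29 = 276.76
numerator = 261.6 + 276.76 = 538.36
n1+n2-2 = 92
sp^2 = 538.36 / 92 = 13459/2300 ≈ 5.851739

5.8517


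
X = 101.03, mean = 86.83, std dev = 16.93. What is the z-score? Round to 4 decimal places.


z = (X - mu) / sigma
X - mu = 101.03 - 86.83 = 14.2
z = 14.2 / 16.93 = 1420/1693 ≈ 0.838748

0.8387


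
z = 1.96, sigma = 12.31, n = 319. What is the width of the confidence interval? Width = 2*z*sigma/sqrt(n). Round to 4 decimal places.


width = 2*z*sigma/sqrt(n)
2*z*sigma = 2 * 1.96 * 12.31 = 48.2552
sqrt(319) ≈ 17.860571
width = 48.2552 / 17.860571 ≈ 2.701773

2.7018


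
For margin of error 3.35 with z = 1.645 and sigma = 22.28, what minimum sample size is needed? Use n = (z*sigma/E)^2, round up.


z*sigma/E = 1.645 * 22.28 / 3.35 ≈ 10.940478
(z*sigma/E)^2 ≈ 119.694050
round up: n = 120

120


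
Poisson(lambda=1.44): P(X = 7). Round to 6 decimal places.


P = e^(-lam) * lam^k / k!
e^(-1.44) ≈ 0.2369278
lam^k = 1.44^7 ≈ 12.839185
k! = 7! = 5040
P = 0.2369278 * 12.839185 / 5040 ≈ 0.000604

0.000604


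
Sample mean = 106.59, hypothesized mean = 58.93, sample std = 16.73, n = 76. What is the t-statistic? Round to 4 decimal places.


t = (xbar - mu0) / (s/sqrt(n))
xbar - mu0 = 106.59 - 58.93 = 47.66
sqrt(76) ≈ 8.71779789
s/sqrt(n) = 16.73 / 8.71779789 ≈ 1.91906261
t = 47.66 / 1.91906261 ≈ 24.835042

24.8350


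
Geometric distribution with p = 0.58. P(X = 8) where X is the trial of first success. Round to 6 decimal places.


P = (1-p)^(k-1) * p
(1-p)^(k-1) = 0.42^7 ≈ 0.002305393
P = 0.002305393 * 0.58 ≈ 0.001337128

0.001337


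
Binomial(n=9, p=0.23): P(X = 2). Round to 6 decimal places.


P = C(n,k) * p^k * (1-p)^(n-k)
C(9,2) = 36
p^k = 0.23^2 = 0.0529
(1-p)^(n-k) = 0.77^7 ≈ 0.1604852
P = 36 * 0.0529 * 0.1604852 ≈ 0.305628

0.305628


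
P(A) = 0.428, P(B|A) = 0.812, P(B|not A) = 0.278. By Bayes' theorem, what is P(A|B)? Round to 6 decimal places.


P(A|B) = P(B|A)*P(A) / P(B), P(B) = P(B|A)*P(A) + P(B|not A)*P(not A)
P(B|A)*P(A) = 0.812 * 0.428 = 0.347536
P(B|not A)*P(not A) = 0.278 * 0.572 = 0.159016
P(B) = 0.347536 + 0.159016 = 0.506552
P(A|B) = 0.347536 / 0.506552 ≈ 0.68608159

0.686082


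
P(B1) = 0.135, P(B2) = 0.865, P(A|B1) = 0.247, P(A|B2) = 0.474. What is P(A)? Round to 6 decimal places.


P(A) = P(A|B1)*P(B1) + P(A|B2)*P(B2)
P(A|B1)*P(B1) = 0.247 * 0.135 = 0.033345
P(A|B2)*P(B2) = 0.474 * 0.865 = 0.41001
P(A) = 0.033345 + 0.41001 = 0.443355

0.443355


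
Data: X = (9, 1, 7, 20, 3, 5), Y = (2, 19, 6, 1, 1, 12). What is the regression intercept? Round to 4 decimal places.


a = ybar - b*xbar, where b = sum((xi-xbar)(yi-ybar)) / sum((xi-xbar)^2)
n = 6, xbar = 45/6 = 7.5, ybar = 41/6 ≈ 6.833333
Sxy = sum((xi-xbar)(yi-ybar)) = -145.5
Sxx = sum((xi-xbar)^2) = 227.5
b = Sxy / Sxx = -291/455 ≈ -0.639560
a = 6.833333 - (-0.639560) * 7.5 = 3175/273 ≈ 11.630037

11.6300


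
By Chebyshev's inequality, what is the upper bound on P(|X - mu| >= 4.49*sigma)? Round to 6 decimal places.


P <= 1/k^2
k^2 = 4.49^2 = 20.1601
1/k^2 = 1 / 20.1601 ≈ 0.04960293

0.049603


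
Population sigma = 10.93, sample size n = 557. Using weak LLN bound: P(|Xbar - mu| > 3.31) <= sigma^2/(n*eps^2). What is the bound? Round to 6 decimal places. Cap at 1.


bound = min(1, sigma^2/(n*eps^2))
sigma^2 = 10.93^2 = 119.4649
n*eps^2 = 557 * 3.31^2 = 557 * 10.9561 = 6102.5477
sigma^2/(n*eps^2) = 119.4649 / 6102.5477 ≈ 0.01957623

0.019576


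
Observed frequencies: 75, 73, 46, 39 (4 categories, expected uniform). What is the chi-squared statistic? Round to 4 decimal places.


chi2 = sum((O-E)^2/E), E = total/4
total = 233, E = 233/4 = 58.25
(75 - 58.25)^2 / 58.25 = 280.5625 / 58.25 = 4489/932 ≈ 4.816524
(73 - 58.25)^2 / 58.25 = 217.5625 / 58.25 = 3481/932 ≈ 3.734979
(46 - 58.25)^2 / 58.25 = 150.0625 / 58.25 = 2401/932 ≈ 2.576180
(39 - 58.25)^2 / 58.25 = 370.5625 / 58.25 = 5929/932 ≈ 6.361588
chi2 = 4075/233 ≈ 17.489270

17.4893


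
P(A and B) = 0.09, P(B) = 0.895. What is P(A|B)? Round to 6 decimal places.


P(A|B) = P(A and B) / P(B) = 0.09 / 0.895 = 18/179 ≈ 0.10055866

0.100559


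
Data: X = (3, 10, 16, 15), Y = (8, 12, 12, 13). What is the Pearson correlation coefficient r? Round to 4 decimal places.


r = sum((xi-xbar)(yi-ybar)) / sqrt(sum((xi-xbar)^2) * sum((yi-ybar)^2))
n = 4, xbar = 44/4 = 11, ybar = 45/4 = 11.25
Sxy = sum((xi-xbar)(yi-ybar)) = 36
Sxx = sum((xi-xbar)^2) = 106
Syy = sum((yi-ybar)^2) = 14.75
sqrt(Sxx*Syy) ≈ 39.541118
r = Sxy / sqrt(Sxx*Syy) = 36 / 39.541118 ≈ 0.910445

0.9104


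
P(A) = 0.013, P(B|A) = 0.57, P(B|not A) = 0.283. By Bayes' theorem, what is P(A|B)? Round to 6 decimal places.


P(A|B) = P(B|A)*P(A) / P(B), P(B) = P(B|A)*P(A) + P(B|not A)*P(not A)
P(B|A)*P(A) = 0.57 * 0.013 = 0.00741
P(B|not A)*P(not A) = 0.283 * 0.987 = 0.279321
P(B) = 0.00741 + 0.279321 = 0.286731
P(A|B) = 0.00741 / 0.286731 ≈ 0.02584304

0.025843


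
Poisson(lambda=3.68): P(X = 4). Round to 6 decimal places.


P = e^(-lam) * lam^k / k!
e^(-3.68) ≈ 0.02522297
lam^k = 3.68^4 ≈ 183.396598
k! = 4! = 24
P = 0.02522297 * 183.396598 / 24 ≈ 0.192742

0.192742


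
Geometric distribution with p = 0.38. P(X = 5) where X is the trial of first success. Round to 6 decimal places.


P = (1-p)^(k-1) * p
(1-p)^(k-1) = 0.62^4 ≈ 0.1477634
P = 0.1477634 * 0.38 ≈ 0.05615008

0.056150


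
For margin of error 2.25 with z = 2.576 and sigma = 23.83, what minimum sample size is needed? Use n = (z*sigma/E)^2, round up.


z*sigma/E = 2.576 * 23.83 / 2.25 ≈ 27.282702
(z*sigma/E)^2 ≈ 744.345841
round up: n = 745

745


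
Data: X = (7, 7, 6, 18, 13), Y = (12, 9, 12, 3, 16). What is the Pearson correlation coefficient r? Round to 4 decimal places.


r = sum((xi-xbar)(yi-ybar)) / sqrt(sum((xi-xbar)^2) * sum((yi-ybar)^2))
n = 5, xbar = 51/5 = 10.2, ybar = 52/5 = 10.4
Sxy = sum((xi-xbar)(yi-ybar)) = -49.4
Sxx = sum((xi-xbar)^2) = 106.8
Syy = sum((yi-ybar)^2) = 93.2
sqrt(Sxx*Syy) ≈ 99.768532
r = Sxy / sqrt(Sxx*Syy) = -49.4 / 99.768532 ≈ -0.495146

-0.4951


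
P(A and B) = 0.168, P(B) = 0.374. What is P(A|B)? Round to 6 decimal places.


P(A|B) = P(A and B) / P(B) = 0.168 / 0.374 = 84/187 ≈ 0.44919786

0.449198


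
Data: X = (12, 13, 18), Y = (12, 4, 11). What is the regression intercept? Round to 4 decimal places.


a = ybar - b*xbar, where b = sum((xi-xbar)(yi-ybar)) / sum((xi-xbar)^2)
n = 3, xbar = 43/3 ≈ 14.333333, ybar = 27/3 = 9
Sxy = sum((xi-xbar)(yi-ybar)) = 7
Sxx = sum((xi-xbar)^2) = 62/3 ≈ 20.666667
b = Sxy / Sxx = 21/62 ≈ 0.338710
a = 9 - 0.338710 * 14.333333 = 257/62 ≈ 4.145161

4.1452


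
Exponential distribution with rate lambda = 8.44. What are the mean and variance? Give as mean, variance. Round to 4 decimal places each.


mean = 1/lam, var = 1/lam^2
mean = 1 / 8.44 = 25/211 ≈ 0.118483
lam^2 = 8.44^2 = 71.2336
var = 1 / 71.2336 ≈ 0.014038

0.1185, 0.0140


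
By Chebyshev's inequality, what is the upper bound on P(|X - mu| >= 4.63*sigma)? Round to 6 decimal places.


P <= 1/k^2
k^2 = 4.63^2 = 21.4369
1/k^2 = 1 / 21.4369 ≈ 0.04664854

0.046649


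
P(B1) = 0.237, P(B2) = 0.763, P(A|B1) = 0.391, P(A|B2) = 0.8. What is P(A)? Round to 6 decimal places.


P(A) = P(A|B1)*P(B1) + P(A|B2)*P(B2)
P(A|B1)*P(B1) = 0.391 * 0.237 = 0.092667
P(A|B2)*P(B2) = 0.8 * 0.763 = 0.6104
P(A) = 0.092667 + 0.6104 = 0.703067

0.703067


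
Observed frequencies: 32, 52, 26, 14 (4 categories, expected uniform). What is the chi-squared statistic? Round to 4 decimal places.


chi2 = sum((O-E)^2/E), E = total/4
total = 124, E = 124/4 = 31
(32 - 31)^2 / 31 = 1 / 31 = 1/31 ≈ 0.032258
(52 - 31)^2 / 31 = 441 / 31 = 441/31 ≈ 14.225806
(26 - 31)^2 / 31 = 25 / 31 = 25/31 ≈ 0.806452
(14 - 31)^2 / 31 = 289 / 31 = 289/31 ≈ 9.322581
chi2 = 756/31 ≈ 24.387097

24.3871


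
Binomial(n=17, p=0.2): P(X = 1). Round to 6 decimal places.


P = C(n,k) * p^k * (1-p)^(n-k)
C(17,1) = 17
p^k = 0.2^1 = 0.2
(1-p)^(n-k) = 0.8^16 ≈ 0.02814750
P = 17 * 0.2 * 0.02814750 ≈ 0.095701

0.095701


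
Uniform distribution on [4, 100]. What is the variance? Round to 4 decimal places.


Var = (b-a)^2 / 12
(b-a)^2 = (100 - 4)^2 = 9216
Var = 9216/12 = 768

768.0000


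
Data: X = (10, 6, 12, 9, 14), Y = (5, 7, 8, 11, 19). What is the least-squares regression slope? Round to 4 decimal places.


b = sum((xi-xbar)(yi-ybar)) / sum((xi-xbar)^2)
n = 5, xbar = 51/5 = 10.2, ybar = 50/5 = 10
Sxy = sum((xi-xbar)(yi-ybar)) = 43
Sxx = sum((xi-xbar)^2) = 36.8
b = Sxy / Sxx = 215/184 ≈ 1.168478

1.1685


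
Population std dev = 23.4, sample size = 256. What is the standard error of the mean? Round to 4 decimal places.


SE = sigma / sqrt(n)
sqrt(256) = 16
SE = 23.4 / 16 = 1.4625

1.4625


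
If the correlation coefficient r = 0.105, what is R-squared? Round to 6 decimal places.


R^2 = r^2 = (0.105)^2 = 0.011025

0.011025


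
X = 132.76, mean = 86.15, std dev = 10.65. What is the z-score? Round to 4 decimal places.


z = (X - mu) / sigma
X - mu = 132.76 - 86.15 = 46.61
z = 46.61 / 10.65 = 4661/1065 ≈ 4.376526

4.3765


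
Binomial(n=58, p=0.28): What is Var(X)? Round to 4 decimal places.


Var = n*p*(1-p) = 58 * 0.28 * 0.72 = 11.6928

11.6928


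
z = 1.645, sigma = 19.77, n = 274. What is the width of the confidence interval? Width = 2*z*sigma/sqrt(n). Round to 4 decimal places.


width = 2*z*sigma/sqrt(n)
2*z*sigma = 2 * 1.645 * 19.77 = 65.0433
sqrt(274) ≈ 16.552945
width = 65.0433 / 16.552945 ≈ 3.929409

3.9294


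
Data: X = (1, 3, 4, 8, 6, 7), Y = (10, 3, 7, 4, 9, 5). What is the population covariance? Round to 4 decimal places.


Cov = (1/n)*sum((xi-xbar)(yi-ybar))
n = 6, xbar = 29/6 ≈ 4.833333, ybar = 38/6 = 19/3 ≈ 6.333333
sum((xi-xbar)(yi-ybar)) = -47/3 ≈ -15.666667
Cov = -15.666667 / 6 = -47/18 ≈ -2.611111

-2.6111


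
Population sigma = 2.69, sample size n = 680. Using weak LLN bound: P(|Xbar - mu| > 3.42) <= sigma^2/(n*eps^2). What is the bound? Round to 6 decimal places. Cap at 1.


bound = min(1, sigma^2/(n*eps^2))
sigma^2 = 2.69^2 = 7.2361
n*eps^2 = 680 * 3.42^2 = 680 * 11.6964 = 7953.552
sigma^2/(n*eps^2) = 7.2361 / 7953.552 ≈ 0.00090979

0.000910


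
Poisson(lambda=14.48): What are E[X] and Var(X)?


E[X] = Var(X) = lambda = 14.48

14.48, 14.48


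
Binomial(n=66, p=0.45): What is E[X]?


E[X] = n*p = 66 * 0.45 = 29.7

29.7


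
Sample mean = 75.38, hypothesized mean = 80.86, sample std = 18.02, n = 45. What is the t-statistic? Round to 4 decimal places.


t = (xbar - mu0) / (s/sqrt(n))
xbar - mu0 = 75.38 - 80.86 = -5.48
sqrt(45) ≈ 6.70820393
s/sqrt(n) = 18.02 / 6.70820393 ≈ 2.68626300
t = -5.48 / 2.68626300 ≈ -2.040009

-2.0400
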